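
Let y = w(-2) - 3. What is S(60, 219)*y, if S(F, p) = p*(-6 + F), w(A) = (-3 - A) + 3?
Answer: -11826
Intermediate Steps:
w(A) = -A
y = -1 (y = -1*(-2) - 3 = 2 - 3 = -1)
S(60, 219)*y = (219*(-6 + 60))*(-1) = (219*54)*(-1) = 11826*(-1) = -11826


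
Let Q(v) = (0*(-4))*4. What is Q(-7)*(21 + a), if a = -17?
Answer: 0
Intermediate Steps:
Q(v) = 0 (Q(v) = 0*4 = 0)
Q(-7)*(21 + a) = 0*(21 - 17) = 0*4 = 0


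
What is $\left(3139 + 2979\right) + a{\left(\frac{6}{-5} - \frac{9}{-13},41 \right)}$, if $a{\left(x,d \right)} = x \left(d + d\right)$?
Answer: $\frac{394964}{65} \approx 6076.4$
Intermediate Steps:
$a{\left(x,d \right)} = 2 d x$ ($a{\left(x,d \right)} = x 2 d = 2 d x$)
$\left(3139 + 2979\right) + a{\left(\frac{6}{-5} - \frac{9}{-13},41 \right)} = \left(3139 + 2979\right) + 2 \cdot 41 \left(\frac{6}{-5} - \frac{9}{-13}\right) = 6118 + 2 \cdot 41 \left(6 \left(- \frac{1}{5}\right) - - \frac{9}{13}\right) = 6118 + 2 \cdot 41 \left(- \frac{6}{5} + \frac{9}{13}\right) = 6118 + 2 \cdot 41 \left(- \frac{33}{65}\right) = 6118 - \frac{2706}{65} = \frac{394964}{65}$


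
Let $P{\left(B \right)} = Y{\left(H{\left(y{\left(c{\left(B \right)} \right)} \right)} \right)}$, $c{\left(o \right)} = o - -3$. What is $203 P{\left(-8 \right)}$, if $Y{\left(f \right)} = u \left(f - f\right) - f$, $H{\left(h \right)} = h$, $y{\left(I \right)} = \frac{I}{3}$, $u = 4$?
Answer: $\frac{1015}{3} \approx 338.33$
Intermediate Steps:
$c{\left(o \right)} = 3 + o$ ($c{\left(o \right)} = o + 3 = 3 + o$)
$y{\left(I \right)} = \frac{I}{3}$ ($y{\left(I \right)} = I \frac{1}{3} = \frac{I}{3}$)
$Y{\left(f \right)} = - f$ ($Y{\left(f \right)} = 4 \left(f - f\right) - f = 4 \cdot 0 - f = 0 - f = - f$)
$P{\left(B \right)} = -1 - \frac{B}{3}$ ($P{\left(B \right)} = - \frac{3 + B}{3} = - (1 + \frac{B}{3}) = -1 - \frac{B}{3}$)
$203 P{\left(-8 \right)} = 203 \left(-1 - - \frac{8}{3}\right) = 203 \left(-1 + \frac{8}{3}\right) = 203 \cdot \frac{5}{3} = \frac{1015}{3}$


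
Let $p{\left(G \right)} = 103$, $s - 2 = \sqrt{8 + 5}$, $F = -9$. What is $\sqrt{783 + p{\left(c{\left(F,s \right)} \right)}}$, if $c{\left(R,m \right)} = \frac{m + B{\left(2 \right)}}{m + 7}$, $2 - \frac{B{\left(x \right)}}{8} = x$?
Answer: $\sqrt{886} \approx 29.766$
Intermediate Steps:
$B{\left(x \right)} = 16 - 8 x$
$s = 2 + \sqrt{13}$ ($s = 2 + \sqrt{8 + 5} = 2 + \sqrt{13} \approx 5.6056$)
$c{\left(R,m \right)} = \frac{m}{7 + m}$ ($c{\left(R,m \right)} = \frac{m + \left(16 - 16\right)}{m + 7} = \frac{m + \left(16 - 16\right)}{7 + m} = \frac{m + 0}{7 + m} = \frac{m}{7 + m}$)
$\sqrt{783 + p{\left(c{\left(F,s \right)} \right)}} = \sqrt{783 + 103} = \sqrt{886}$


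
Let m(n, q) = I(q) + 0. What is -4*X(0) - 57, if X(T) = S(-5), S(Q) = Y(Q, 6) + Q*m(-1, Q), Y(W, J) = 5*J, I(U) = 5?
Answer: -77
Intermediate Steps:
m(n, q) = 5 (m(n, q) = 5 + 0 = 5)
S(Q) = 30 + 5*Q (S(Q) = 5*6 + Q*5 = 30 + 5*Q)
X(T) = 5 (X(T) = 30 + 5*(-5) = 30 - 25 = 5)
-4*X(0) - 57 = -4*5 - 57 = -20 - 57 = -77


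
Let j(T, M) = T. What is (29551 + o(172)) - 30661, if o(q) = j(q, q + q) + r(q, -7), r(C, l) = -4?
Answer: -942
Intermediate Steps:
o(q) = -4 + q (o(q) = q - 4 = -4 + q)
(29551 + o(172)) - 30661 = (29551 + (-4 + 172)) - 30661 = (29551 + 168) - 30661 = 29719 - 30661 = -942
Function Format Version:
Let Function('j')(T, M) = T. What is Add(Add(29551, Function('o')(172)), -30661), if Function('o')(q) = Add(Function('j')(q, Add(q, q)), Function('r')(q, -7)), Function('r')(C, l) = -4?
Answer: -942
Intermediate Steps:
Function('o')(q) = Add(-4, q) (Function('o')(q) = Add(q, -4) = Add(-4, q))
Add(Add(29551, Function('o')(172)), -30661) = Add(Add(29551, Add(-4, 172)), -30661) = Add(Add(29551, 168), -30661) = Add(29719, -30661) = -942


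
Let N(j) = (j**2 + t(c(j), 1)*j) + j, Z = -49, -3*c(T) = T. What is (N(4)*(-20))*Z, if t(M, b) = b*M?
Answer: 43120/3 ≈ 14373.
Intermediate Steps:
c(T) = -T/3
t(M, b) = M*b
N(j) = j + 2*j**2/3 (N(j) = (j**2 + (-j/3*1)*j) + j = (j**2 + (-j/3)*j) + j = (j**2 - j**2/3) + j = 2*j**2/3 + j = j + 2*j**2/3)
(N(4)*(-20))*Z = (((1/3)*4*(3 + 2*4))*(-20))*(-49) = (((1/3)*4*(3 + 8))*(-20))*(-49) = (((1/3)*4*11)*(-20))*(-49) = ((44/3)*(-20))*(-49) = -880/3*(-49) = 43120/3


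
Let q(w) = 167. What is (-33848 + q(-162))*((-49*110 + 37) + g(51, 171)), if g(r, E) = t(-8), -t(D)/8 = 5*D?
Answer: 169516473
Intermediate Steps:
t(D) = -40*D
g(r, E) = 320 (g(r, E) = -40*(-8) = 320)
(-33848 + q(-162))*((-49*110 + 37) + g(51, 171)) = (-33848 + 167)*((-49*110 + 37) + 320) = -33681*((-5390 + 37) + 320) = -33681*(-5353 + 320) = -33681*(-5033) = 169516473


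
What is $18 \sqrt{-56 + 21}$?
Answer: $18 i \sqrt{35} \approx 106.49 i$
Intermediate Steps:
$18 \sqrt{-56 + 21} = 18 \sqrt{-35} = 18 i \sqrt{35}$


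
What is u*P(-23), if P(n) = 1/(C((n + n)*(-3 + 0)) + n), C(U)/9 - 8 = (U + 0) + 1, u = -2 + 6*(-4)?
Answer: -1/50 ≈ -0.020000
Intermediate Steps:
u = -26 (u = -2 - 24 = -26)
C(U) = 81 + 9*U (C(U) = 72 + 9*((U + 0) + 1) = 72 + 9*(U + 1) = 72 + 9*(1 + U) = 72 + (9 + 9*U) = 81 + 9*U)
P(n) = 1/(81 - 53*n) (P(n) = 1/((81 + 9*((n + n)*(-3 + 0))) + n) = 1/((81 + 9*((2*n)*(-3))) + n) = 1/((81 + 9*(-6*n)) + n) = 1/((81 - 54*n) + n) = 1/(81 - 53*n))
u*P(-23) = -26/(81 - 53*(-23)) = -26/(81 + 1219) = -26/1300 = -26*1/1300 = -1/50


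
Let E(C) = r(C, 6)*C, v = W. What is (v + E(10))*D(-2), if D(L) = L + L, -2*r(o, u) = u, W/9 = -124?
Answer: 4584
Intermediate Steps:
W = -1116 (W = 9*(-124) = -1116)
v = -1116
r(o, u) = -u/2
E(C) = -3*C (E(C) = (-½*6)*C = -3*C)
D(L) = 2*L
(v + E(10))*D(-2) = (-1116 - 3*10)*(2*(-2)) = (-1116 - 30)*(-4) = -1146*(-4) = 4584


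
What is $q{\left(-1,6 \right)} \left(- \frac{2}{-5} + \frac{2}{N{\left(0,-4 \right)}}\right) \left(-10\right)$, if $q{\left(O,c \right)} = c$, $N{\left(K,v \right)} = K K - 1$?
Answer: $96$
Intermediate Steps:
$N{\left(K,v \right)} = -1 + K^{2}$ ($N{\left(K,v \right)} = K^{2} - 1 = -1 + K^{2}$)
$q{\left(-1,6 \right)} \left(- \frac{2}{-5} + \frac{2}{N{\left(0,-4 \right)}}\right) \left(-10\right) = 6 \left(- \frac{2}{-5} + \frac{2}{-1 + 0^{2}}\right) \left(-10\right) = 6 \left(\left(-2\right) \left(- \frac{1}{5}\right) + \frac{2}{-1 + 0}\right) \left(-10\right) = 6 \left(\frac{2}{5} + \frac{2}{-1}\right) \left(-10\right) = 6 \left(\frac{2}{5} + 2 \left(-1\right)\right) \left(-10\right) = 6 \left(\frac{2}{5} - 2\right) \left(-10\right) = 6 \left(- \frac{8}{5}\right) \left(-10\right) = \left(- \frac{48}{5}\right) \left(-10\right) = 96$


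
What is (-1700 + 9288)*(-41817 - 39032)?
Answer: -613482212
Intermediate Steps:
(-1700 + 9288)*(-41817 - 39032) = 7588*(-80849) = -613482212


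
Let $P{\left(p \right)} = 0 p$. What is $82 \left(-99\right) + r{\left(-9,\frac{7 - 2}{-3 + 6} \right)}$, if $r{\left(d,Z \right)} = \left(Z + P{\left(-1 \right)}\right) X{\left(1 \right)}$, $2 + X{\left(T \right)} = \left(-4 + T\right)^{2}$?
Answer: $- \frac{24319}{3} \approx -8106.3$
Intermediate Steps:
$X{\left(T \right)} = -2 + \left(-4 + T\right)^{2}$
$P{\left(p \right)} = 0$
$r{\left(d,Z \right)} = 7 Z$ ($r{\left(d,Z \right)} = \left(Z + 0\right) \left(-2 + \left(-4 + 1\right)^{2}\right) = Z \left(-2 + \left(-3\right)^{2}\right) = Z \left(-2 + 9\right) = Z 7 = 7 Z$)
$82 \left(-99\right) + r{\left(-9,\frac{7 - 2}{-3 + 6} \right)} = 82 \left(-99\right) + 7 \frac{7 - 2}{-3 + 6} = -8118 + 7 \cdot \frac{5}{3} = -8118 + \frac{35}{3} = - \frac{24319}{3}$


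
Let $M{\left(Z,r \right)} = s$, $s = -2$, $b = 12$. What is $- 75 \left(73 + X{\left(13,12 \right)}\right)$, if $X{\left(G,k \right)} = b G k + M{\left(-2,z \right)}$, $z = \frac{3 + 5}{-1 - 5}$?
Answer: $-145725$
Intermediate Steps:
$z = - \frac{4}{3}$ ($z = \frac{8}{-6} = 8 \left(- \frac{1}{6}\right) = - \frac{4}{3} \approx -1.3333$)
$M{\left(Z,r \right)} = -2$
$X{\left(G,k \right)} = -2 + 12 G k$ ($X{\left(G,k \right)} = 12 G k - 2 = -2 + 12 G k$)
$- 75 \left(73 + X{\left(13,12 \right)}\right) = - 75 \left(73 - \left(2 - 1872\right)\right) = - 75 \left(73 + \left(-2 + 1872\right)\right) = - 75 \left(73 + 1870\right) = \left(-75\right) 1943 = -145725$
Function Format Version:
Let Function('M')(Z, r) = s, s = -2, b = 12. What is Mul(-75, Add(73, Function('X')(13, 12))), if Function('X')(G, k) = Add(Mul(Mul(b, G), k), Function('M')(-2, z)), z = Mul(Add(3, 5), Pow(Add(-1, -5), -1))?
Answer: -145725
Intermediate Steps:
z = Rational(-4, 3) (z = Mul(8, Pow(-6, -1)) = Mul(8, Rational(-1, 6)) = Rational(-4, 3) ≈ -1.3333)
Function('M')(Z, r) = -2
Function('X')(G, k) = Add(-2, Mul(12, G, k)) (Function('X')(G, k) = Add(Mul(Mul(12, G), k), -2) = Add(Mul(12, G, k), -2) = Add(-2, Mul(12, G, k)))
Mul(-75, Add(73, Function('X')(13, 12))) = Mul(-75, Add(73, Add(-2, Mul(12, 13, 12)))) = Mul(-75, Add(73, Add(-2, 1872))) = Mul(-75, Add(73, 1870)) = Mul(-75, 1943) = -145725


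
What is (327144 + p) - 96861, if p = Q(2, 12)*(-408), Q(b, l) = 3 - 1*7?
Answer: 231915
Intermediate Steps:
Q(b, l) = -4 (Q(b, l) = 3 - 7 = -4)
p = 1632 (p = -4*(-408) = 1632)
(327144 + p) - 96861 = (327144 + 1632) - 96861 = 328776 - 96861 = 231915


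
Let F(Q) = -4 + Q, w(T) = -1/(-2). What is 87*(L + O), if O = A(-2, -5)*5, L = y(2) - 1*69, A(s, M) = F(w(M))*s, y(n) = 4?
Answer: -2610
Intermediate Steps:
w(T) = ½ (w(T) = -1*(-½) = ½)
A(s, M) = -7*s/2 (A(s, M) = (-4 + ½)*s = -7*s/2)
L = -65 (L = 4 - 1*69 = 4 - 69 = -65)
O = 35 (O = -7/2*(-2)*5 = 7*5 = 35)
87*(L + O) = 87*(-65 + 35) = 87*(-30) = -2610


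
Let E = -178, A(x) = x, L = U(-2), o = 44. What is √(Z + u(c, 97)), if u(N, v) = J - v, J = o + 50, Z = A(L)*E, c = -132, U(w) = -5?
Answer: √887 ≈ 29.783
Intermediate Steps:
L = -5
Z = 890 (Z = -5*(-178) = 890)
J = 94 (J = 44 + 50 = 94)
u(N, v) = 94 - v
√(Z + u(c, 97)) = √(890 + (94 - 1*97)) = √(890 + (94 - 97)) = √(890 - 3) = √887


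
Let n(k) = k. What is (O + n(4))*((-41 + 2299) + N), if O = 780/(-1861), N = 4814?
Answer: 47127808/1861 ≈ 25324.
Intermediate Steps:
O = -780/1861 (O = 780*(-1/1861) = -780/1861 ≈ -0.41913)
(O + n(4))*((-41 + 2299) + N) = (-780/1861 + 4)*((-41 + 2299) + 4814) = 6664*(2258 + 4814)/1861 = (6664/1861)*7072 = 47127808/1861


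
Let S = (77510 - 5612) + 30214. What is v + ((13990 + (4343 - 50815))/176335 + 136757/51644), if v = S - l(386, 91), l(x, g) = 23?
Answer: 929710692407047/9106644740 ≈ 1.0209e+5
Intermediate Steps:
S = 102112 (S = 71898 + 30214 = 102112)
v = 102089 (v = 102112 - 1*23 = 102112 - 23 = 102089)
v + ((13990 + (4343 - 50815))/176335 + 136757/51644) = 102089 + ((13990 + (4343 - 50815))/176335 + 136757/51644) = 102089 + ((13990 - 46472)*(1/176335) + 136757*(1/51644)) = 102089 + (-32482*1/176335 + 136757/51644) = 102089 + (-32482/176335 + 136757/51644) = 102089 + 22437545187/9106644740 = 929710692407047/9106644740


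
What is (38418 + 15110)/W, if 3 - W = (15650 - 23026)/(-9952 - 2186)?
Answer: 324861432/14519 ≈ 22375.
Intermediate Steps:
W = 14519/6069 (W = 3 - (15650 - 23026)/(-9952 - 2186) = 3 - (-7376)/(-12138) = 3 - (-7376)*(-1)/12138 = 3 - 1*3688/6069 = 3 - 3688/6069 = 14519/6069 ≈ 2.3923)
(38418 + 15110)/W = (38418 + 15110)/(14519/6069) = 53528*(6069/14519) = 324861432/14519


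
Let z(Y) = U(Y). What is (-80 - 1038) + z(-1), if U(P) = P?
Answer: -1119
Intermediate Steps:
z(Y) = Y
(-80 - 1038) + z(-1) = (-80 - 1038) - 1 = -1118 - 1 = -1119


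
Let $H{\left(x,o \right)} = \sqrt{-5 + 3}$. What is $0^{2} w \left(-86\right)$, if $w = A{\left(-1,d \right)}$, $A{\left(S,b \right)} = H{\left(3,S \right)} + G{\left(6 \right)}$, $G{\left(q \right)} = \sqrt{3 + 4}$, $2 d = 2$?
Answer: $0$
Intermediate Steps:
$d = 1$ ($d = \frac{1}{2} \cdot 2 = 1$)
$H{\left(x,o \right)} = i \sqrt{2}$ ($H{\left(x,o \right)} = \sqrt{-2} = i \sqrt{2}$)
$G{\left(q \right)} = \sqrt{7}$
$A{\left(S,b \right)} = \sqrt{7} + i \sqrt{2}$ ($A{\left(S,b \right)} = i \sqrt{2} + \sqrt{7} = \sqrt{7} + i \sqrt{2}$)
$w = \sqrt{7} + i \sqrt{2} \approx 2.6458 + 1.4142 i$
$0^{2} w \left(-86\right) = 0^{2} \left(\sqrt{7} + i \sqrt{2}\right) \left(-86\right) = 0 \left(\sqrt{7} + i \sqrt{2}\right) \left(-86\right) = 0 \left(-86\right) = 0$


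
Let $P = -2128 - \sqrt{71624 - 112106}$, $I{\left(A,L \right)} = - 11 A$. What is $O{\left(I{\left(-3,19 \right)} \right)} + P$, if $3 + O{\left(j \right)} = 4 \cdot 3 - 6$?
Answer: $-2125 - 3 i \sqrt{4498} \approx -2125.0 - 201.2 i$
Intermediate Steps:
$O{\left(j \right)} = 3$ ($O{\left(j \right)} = -3 + \left(4 \cdot 3 - 6\right) = -3 + \left(12 - 6\right) = -3 + 6 = 3$)
$P = -2128 - 3 i \sqrt{4498}$ ($P = -2128 - \sqrt{-40482} = -2128 - 3 i \sqrt{4498} \approx -2128.0 - 201.2 i$)
$O{\left(I{\left(-3,19 \right)} \right)} + P = 3 - \left(2128 + 3 i \sqrt{4498}\right) = -2125 - 3 i \sqrt{4498}$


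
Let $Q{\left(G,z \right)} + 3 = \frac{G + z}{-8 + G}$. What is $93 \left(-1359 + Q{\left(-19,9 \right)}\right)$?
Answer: $- \frac{1139684}{9} \approx -1.2663 \cdot 10^{5}$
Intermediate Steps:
$Q{\left(G,z \right)} = -3 + \frac{G + z}{-8 + G}$
$93 \left(-1359 + Q{\left(-19,9 \right)}\right) = 93 \left(-1359 + \frac{24 + 9 - -38}{-8 - 19}\right) = 93 \left(-1359 + \frac{24 + 9 + 38}{-27}\right) = 93 \left(-1359 - \frac{71}{27}\right) = 93 \left(- \frac{36764}{27}\right) = - \frac{1139684}{9}$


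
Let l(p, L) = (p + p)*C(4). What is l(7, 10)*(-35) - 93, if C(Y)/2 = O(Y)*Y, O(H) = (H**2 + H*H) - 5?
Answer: -105933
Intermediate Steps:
O(H) = -5 + 2*H**2 (O(H) = (H**2 + H**2) - 5 = 2*H**2 - 5 = -5 + 2*H**2)
C(Y) = 2*Y*(-5 + 2*Y**2) (C(Y) = 2*((-5 + 2*Y**2)*Y) = 2*(Y*(-5 + 2*Y**2)) = 2*Y*(-5 + 2*Y**2))
l(p, L) = 432*p (l(p, L) = (p + p)*(-10*4 + 4*4**3) = (2*p)*(-40 + 4*64) = (2*p)*(-40 + 256) = (2*p)*216 = 432*p)
l(7, 10)*(-35) - 93 = (432*7)*(-35) - 93 = 3024*(-35) - 93 = -105840 - 93 = -105933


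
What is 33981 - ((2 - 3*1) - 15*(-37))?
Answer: 33427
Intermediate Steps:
33981 - ((2 - 3*1) - 15*(-37)) = 33981 - ((2 - 3) + 555) = 33981 - (-1 + 555) = 33981 - 1*554 = 33981 - 554 = 33427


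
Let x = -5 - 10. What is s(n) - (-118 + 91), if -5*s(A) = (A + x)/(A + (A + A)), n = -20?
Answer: 1613/60 ≈ 26.883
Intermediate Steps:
x = -15
s(A) = -(-15 + A)/(15*A) (s(A) = -(A - 15)/(5*(A + (A + A))) = -(-15 + A)/(5*(A + 2*A)) = -(-15 + A)/(5*(3*A)) = -(-15 + A)*1/(3*A)/5 = -(-15 + A)/(15*A))
s(n) - (-118 + 91) = (1/15)*(15 - 1*(-20))/(-20) - (-118 + 91) = (1/15)*(-1/20)*(15 + 20) - 1*(-27) = (1/15)*(-1/20)*35 + 27 = -7/60 + 27 = 1613/60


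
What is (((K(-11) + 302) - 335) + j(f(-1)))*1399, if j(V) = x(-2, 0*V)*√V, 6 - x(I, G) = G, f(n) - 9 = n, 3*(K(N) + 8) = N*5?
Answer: -249022/3 + 16788*√2 ≈ -59266.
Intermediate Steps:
K(N) = -8 + 5*N/3 (K(N) = -8 + (N*5)/3 = -8 + (5*N)/3 = -8 + 5*N/3)
f(n) = 9 + n
x(I, G) = 6 - G
j(V) = 6*√V (j(V) = (6 - 0*V)*√V = (6 - 1*0)*√V = (6 + 0)*√V = 6*√V)
(((K(-11) + 302) - 335) + j(f(-1)))*1399 = ((((-8 + (5/3)*(-11)) + 302) - 335) + 6*√(9 - 1))*1399 = ((((-8 - 55/3) + 302) - 335) + 6*√8)*1399 = (((-79/3 + 302) - 335) + 6*(2*√2))*1399 = ((827/3 - 335) + 12*√2)*1399 = (-178/3 + 12*√2)*1399 = -249022/3 + 16788*√2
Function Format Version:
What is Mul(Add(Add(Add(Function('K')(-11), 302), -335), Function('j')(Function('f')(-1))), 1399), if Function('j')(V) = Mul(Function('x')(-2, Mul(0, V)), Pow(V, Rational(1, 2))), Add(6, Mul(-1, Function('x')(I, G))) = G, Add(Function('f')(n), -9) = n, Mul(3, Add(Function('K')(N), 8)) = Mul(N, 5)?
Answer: Add(Rational(-249022, 3), Mul(16788, Pow(2, Rational(1, 2)))) ≈ -59266.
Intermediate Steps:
Function('K')(N) = Add(-8, Mul(Rational(5, 3), N)) (Function('K')(N) = Add(-8, Mul(Rational(1, 3), Mul(N, 5))) = Add(-8, Mul(Rational(1, 3), Mul(5, N))) = Add(-8, Mul(Rational(5, 3), N)))
Function('f')(n) = Add(9, n)
Function('x')(I, G) = Add(6, Mul(-1, G))
Function('j')(V) = Mul(6, Pow(V, Rational(1, 2))) (Function('j')(V) = Mul(Add(6, Mul(-1, Mul(0, V))), Pow(V, Rational(1, 2))) = Mul(Add(6, Mul(-1, 0)), Pow(V, Rational(1, 2))) = Mul(Add(6, 0), Pow(V, Rational(1, 2))) = Mul(6, Pow(V, Rational(1, 2))))
Mul(Add(Add(Add(Function('K')(-11), 302), -335), Function('j')(Function('f')(-1))), 1399) = Mul(Add(Add(Add(Add(-8, Mul(Rational(5, 3), -11)), 302), -335), Mul(6, Pow(Add(9, -1), Rational(1, 2)))), 1399) = Mul(Add(Add(Add(Add(-8, Rational(-55, 3)), 302), -335), Mul(6, Pow(8, Rational(1, 2)))), 1399) = Mul(Add(Add(Add(Rational(-79, 3), 302), -335), Mul(6, Mul(2, Pow(2, Rational(1, 2))))), 1399) = Mul(Add(Add(Rational(827, 3), -335), Mul(12, Pow(2, Rational(1, 2)))), 1399) = Mul(Add(Rational(-178, 3), Mul(12, Pow(2, Rational(1, 2)))), 1399) = Add(Rational(-249022, 3), Mul(16788, Pow(2, Rational(1, 2))))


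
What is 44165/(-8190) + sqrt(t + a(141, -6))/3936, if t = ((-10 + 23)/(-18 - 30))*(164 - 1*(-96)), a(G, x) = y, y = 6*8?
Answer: -8833/1638 + I*sqrt(807)/23616 ≈ -5.3926 + 0.0012029*I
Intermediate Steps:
y = 48
a(G, x) = 48
t = -845/12 (t = (13/(-48))*(164 + 96) = (13*(-1/48))*260 = -13/48*260 = -845/12 ≈ -70.417)
44165/(-8190) + sqrt(t + a(141, -6))/3936 = 44165/(-8190) + sqrt(-845/12 + 48)/3936 = 44165*(-1/8190) + sqrt(-269/12)*(1/3936) = -8833/1638 + (I*sqrt(807)/6)*(1/3936) = -8833/1638 + I*sqrt(807)/23616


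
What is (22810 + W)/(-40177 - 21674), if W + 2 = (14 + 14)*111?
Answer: -25916/61851 ≈ -0.41901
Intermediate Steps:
W = 3106 (W = -2 + (14 + 14)*111 = -2 + 28*111 = -2 + 3108 = 3106)
(22810 + W)/(-40177 - 21674) = (22810 + 3106)/(-40177 - 21674) = 25916/(-61851) = 25916*(-1/61851) = -25916/61851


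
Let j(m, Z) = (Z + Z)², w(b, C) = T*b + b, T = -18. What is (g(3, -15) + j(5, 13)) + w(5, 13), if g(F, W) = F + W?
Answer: 579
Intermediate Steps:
w(b, C) = -17*b (w(b, C) = -18*b + b = -17*b)
j(m, Z) = 4*Z² (j(m, Z) = (2*Z)² = 4*Z²)
(g(3, -15) + j(5, 13)) + w(5, 13) = ((3 - 15) + 4*13²) - 17*5 = (-12 + 4*169) - 85 = (-12 + 676) - 85 = 664 - 85 = 579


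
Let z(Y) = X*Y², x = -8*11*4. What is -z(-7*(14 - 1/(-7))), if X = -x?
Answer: -3449952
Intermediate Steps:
x = -352 (x = -88*4 = -352)
X = 352 (X = -1*(-352) = 352)
z(Y) = 352*Y²
-z(-7*(14 - 1/(-7))) = -352*(-7*(14 - 1/(-7)))² = -352*(-7*(14 - 1*(-⅐)))² = -352*(-7*(14 + ⅐))² = -352*(-7*99/7)² = -352*(-99)² = -352*9801 = -1*3449952 = -3449952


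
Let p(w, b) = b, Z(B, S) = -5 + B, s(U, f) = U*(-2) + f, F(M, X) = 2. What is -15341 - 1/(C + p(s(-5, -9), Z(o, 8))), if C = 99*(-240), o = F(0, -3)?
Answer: -364548182/23763 ≈ -15341.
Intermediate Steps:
s(U, f) = f - 2*U (s(U, f) = -2*U + f = f - 2*U)
o = 2
C = -23760
-15341 - 1/(C + p(s(-5, -9), Z(o, 8))) = -15341 - 1/(-23760 + (-5 + 2)) = -15341 - 1/(-23760 - 3) = -15341 - 1/(-23763) = -15341 - 1*(-1/23763) = -15341 + 1/23763 = -364548182/23763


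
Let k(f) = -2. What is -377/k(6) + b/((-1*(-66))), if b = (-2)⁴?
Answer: 12457/66 ≈ 188.74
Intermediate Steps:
b = 16
-377/k(6) + b/((-1*(-66))) = -377/(-2) + 16/((-1*(-66))) = -377*(-½) + 16/66 = 377/2 + 16*(1/66) = 377/2 + 8/33 = 12457/66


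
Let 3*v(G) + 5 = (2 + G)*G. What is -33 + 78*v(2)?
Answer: 45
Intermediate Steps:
v(G) = -5/3 + G*(2 + G)/3 (v(G) = -5/3 + ((2 + G)*G)/3 = -5/3 + (G*(2 + G))/3 = -5/3 + G*(2 + G)/3)
-33 + 78*v(2) = -33 + 78*(-5/3 + (⅓)*2² + (⅔)*2) = -33 + 78*(-5/3 + (⅓)*4 + 4/3) = -33 + 78*(-5/3 + 4/3 + 4/3) = -33 + 78*1 = -33 + 78 = 45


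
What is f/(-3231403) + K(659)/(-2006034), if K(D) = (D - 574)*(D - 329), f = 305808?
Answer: -6902961761/63552002801 ≈ -0.10862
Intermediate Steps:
K(D) = (-574 + D)*(-329 + D)
f/(-3231403) + K(659)/(-2006034) = 305808/(-3231403) + (188846 + 659² - 903*659)/(-2006034) = 305808*(-1/3231403) + (188846 + 434281 - 595077)*(-1/2006034) = -305808/3231403 + 28050*(-1/2006034) = -305808/3231403 - 275/19667 = -6902961761/63552002801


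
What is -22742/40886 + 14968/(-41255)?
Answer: -775101429/843375965 ≈ -0.91905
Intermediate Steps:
-22742/40886 + 14968/(-41255) = -22742*1/40886 + 14968*(-1/41255) = -11371/20443 - 14968/41255 = -775101429/843375965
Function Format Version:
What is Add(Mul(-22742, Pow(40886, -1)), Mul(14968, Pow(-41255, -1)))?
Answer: Rational(-775101429, 843375965) ≈ -0.91905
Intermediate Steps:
Add(Mul(-22742, Pow(40886, -1)), Mul(14968, Pow(-41255, -1))) = Add(Mul(-22742, Rational(1, 40886)), Mul(14968, Rational(-1, 41255))) = Add(Rational(-11371, 20443), Rational(-14968, 41255)) = Rational(-775101429, 843375965)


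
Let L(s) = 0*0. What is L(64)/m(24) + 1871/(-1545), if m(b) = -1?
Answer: -1871/1545 ≈ -1.2110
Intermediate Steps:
L(s) = 0
L(64)/m(24) + 1871/(-1545) = 0/(-1) + 1871/(-1545) = 0*(-1) + 1871*(-1/1545) = 0 - 1871/1545 = -1871/1545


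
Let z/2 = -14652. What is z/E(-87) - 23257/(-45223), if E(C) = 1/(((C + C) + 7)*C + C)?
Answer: -19138752002807/45223 ≈ -4.2321e+8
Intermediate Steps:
z = -29304 (z = 2*(-14652) = -29304)
E(C) = 1/(C + C*(7 + 2*C)) (E(C) = 1/((2*C + 7)*C + C) = 1/((7 + 2*C)*C + C) = 1/(C*(7 + 2*C) + C) = 1/(C + C*(7 + 2*C)))
z/E(-87) - 23257/(-45223) = -29304/((1/2)/(-87*(4 - 87))) - 23257/(-45223) = -29304/((1/2)*(-1/87)/(-83)) - 23257*(-1/45223) = -29304/((1/2)*(-1/87)*(-1/83)) + 23257/45223 = -29304/1/14442 + 23257/45223 = -29304*14442 + 23257/45223 = -423208368 + 23257/45223 = -19138752002807/45223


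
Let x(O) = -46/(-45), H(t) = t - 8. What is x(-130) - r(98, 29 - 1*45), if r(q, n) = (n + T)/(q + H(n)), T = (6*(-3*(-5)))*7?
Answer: -12113/1665 ≈ -7.2751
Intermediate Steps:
H(t) = -8 + t
T = 630 (T = (6*15)*7 = 90*7 = 630)
x(O) = 46/45 (x(O) = -46*(-1/45) = 46/45)
r(q, n) = (630 + n)/(-8 + n + q) (r(q, n) = (n + 630)/(q + (-8 + n)) = (630 + n)/(-8 + n + q))
x(-130) - r(98, 29 - 1*45) = 46/45 - (630 + (29 - 1*45))/(-8 + (29 - 1*45) + 98) = 46/45 - (630 + (29 - 45))/(-8 + (29 - 45) + 98) = 46/45 - (630 - 16)/(-8 - 16 + 98) = 46/45 - 614/74 = 46/45 - 1*307/37 = 46/45 - 307/37 = -12113/1665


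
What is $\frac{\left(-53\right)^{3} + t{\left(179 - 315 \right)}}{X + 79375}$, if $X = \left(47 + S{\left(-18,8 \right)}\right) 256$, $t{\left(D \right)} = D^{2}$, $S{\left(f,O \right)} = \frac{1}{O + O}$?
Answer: $- \frac{130381}{91423} \approx -1.4261$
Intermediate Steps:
$S{\left(f,O \right)} = \frac{1}{2 O}$
$X = 12048$ ($X = \left(47 + \frac{1}{2 \cdot 8}\right) 256 = \left(47 + \frac{1}{2} \cdot \frac{1}{8}\right) 256 = \left(47 + \frac{1}{16}\right) 256 = \frac{753}{16} \cdot 256 = 12048$)
$\frac{\left(-53\right)^{3} + t{\left(179 - 315 \right)}}{X + 79375} = \frac{\left(-53\right)^{3} + \left(179 - 315\right)^{2}}{12048 + 79375} = \frac{-148877 + \left(-136\right)^{2}}{91423} = \left(-148877 + 18496\right) \frac{1}{91423} = \left(-130381\right) \frac{1}{91423} = - \frac{130381}{91423}$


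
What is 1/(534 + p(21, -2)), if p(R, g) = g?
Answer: 1/532 ≈ 0.0018797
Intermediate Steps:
1/(534 + p(21, -2)) = 1/(534 - 2) = 1/532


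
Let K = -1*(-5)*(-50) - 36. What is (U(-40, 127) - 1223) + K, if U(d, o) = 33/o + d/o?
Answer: -191650/127 ≈ -1509.1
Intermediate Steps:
K = -286 (K = 5*(-50) - 36 = -250 - 36 = -286)
(U(-40, 127) - 1223) + K = ((33 - 40)/127 - 1223) - 286 = ((1/127)*(-7) - 1223) - 286 = (-7/127 - 1223) - 286 = -155328/127 - 286 = -191650/127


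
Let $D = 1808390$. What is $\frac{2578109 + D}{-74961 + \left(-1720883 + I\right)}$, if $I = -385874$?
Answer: $- \frac{4386499}{2181718} \approx -2.0106$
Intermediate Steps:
$\frac{2578109 + D}{-74961 + \left(-1720883 + I\right)} = \frac{2578109 + 1808390}{-74961 - 2106757} = \frac{4386499}{-74961 - 2106757} = \frac{4386499}{-2181718} = 4386499 \left(- \frac{1}{2181718}\right) = - \frac{4386499}{2181718}$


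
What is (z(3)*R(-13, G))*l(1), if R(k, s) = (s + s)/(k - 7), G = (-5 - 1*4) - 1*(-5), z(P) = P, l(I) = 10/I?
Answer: 12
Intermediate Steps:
G = -4 (G = (-5 - 4) + 5 = -9 + 5 = -4)
R(k, s) = 2*s/(-7 + k) (R(k, s) = (2*s)/(-7 + k) = 2*s/(-7 + k))
(z(3)*R(-13, G))*l(1) = (3*(2*(-4)/(-7 - 13)))*(10/1) = (3*(2*(-4)/(-20)))*(10*1) = (3*(2*(-4)*(-1/20)))*10 = (3*(2/5))*10 = (6/5)*10 = 12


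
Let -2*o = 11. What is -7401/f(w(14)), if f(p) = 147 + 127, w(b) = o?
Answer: -7401/274 ≈ -27.011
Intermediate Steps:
o = -11/2 (o = -1/2*11 = -11/2 ≈ -5.5000)
w(b) = -11/2
f(p) = 274
-7401/f(w(14)) = -7401/274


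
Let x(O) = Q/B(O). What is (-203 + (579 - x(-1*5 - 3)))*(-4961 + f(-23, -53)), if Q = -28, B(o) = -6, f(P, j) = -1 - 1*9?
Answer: -1845898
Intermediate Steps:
f(P, j) = -10 (f(P, j) = -1 - 9 = -10)
x(O) = 14/3 (x(O) = -28/(-6) = -28*(-⅙) = 14/3)
(-203 + (579 - x(-1*5 - 3)))*(-4961 + f(-23, -53)) = (-203 + (579 - 1*14/3))*(-4961 - 10) = (-203 + (579 - 14/3))*(-4971) = (-203 + 1723/3)*(-4971) = (1114/3)*(-4971) = -1845898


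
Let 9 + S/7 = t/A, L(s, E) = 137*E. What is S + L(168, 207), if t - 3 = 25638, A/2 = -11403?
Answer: 10240303/362 ≈ 28288.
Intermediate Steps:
A = -22806 (A = 2*(-11403) = -22806)
t = 25641 (t = 3 + 25638 = 25641)
S = -25655/362 (S = -63 + 7*(25641/(-22806)) = -63 + 7*(25641*(-1/22806)) = -63 + 7*(-407/362) = -63 - 2849/362 = -25655/362 ≈ -70.870)
S + L(168, 207) = -25655/362 + 137*207 = -25655/362 + 28359 = 10240303/362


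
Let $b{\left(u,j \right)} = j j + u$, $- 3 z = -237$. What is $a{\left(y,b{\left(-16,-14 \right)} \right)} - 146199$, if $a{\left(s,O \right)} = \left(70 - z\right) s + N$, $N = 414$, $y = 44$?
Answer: $-146181$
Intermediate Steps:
$z = 79$ ($z = \left(- \frac{1}{3}\right) \left(-237\right) = 79$)
$b{\left(u,j \right)} = u + j^{2}$ ($b{\left(u,j \right)} = j^{2} + u = u + j^{2}$)
$a{\left(s,O \right)} = 414 - 9 s$ ($a{\left(s,O \right)} = \left(70 - 79\right) s + 414 = - 9 s + 414 = 414 - 9 s$)
$a{\left(y,b{\left(-16,-14 \right)} \right)} - 146199 = \left(414 - 396\right) - 146199 = 18 - 146199 = -146181$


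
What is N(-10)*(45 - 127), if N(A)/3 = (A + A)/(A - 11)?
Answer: -1640/7 ≈ -234.29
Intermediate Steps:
N(A) = 6*A/(-11 + A) (N(A) = 3*((A + A)/(A - 11)) = 3*((2*A)/(-11 + A)) = 3*(2*A/(-11 + A)) = 6*A/(-11 + A))
N(-10)*(45 - 127) = (6*(-10)/(-11 - 10))*(45 - 127) = (6*(-10)/(-21))*(-82) = (6*(-10)*(-1/21))*(-82) = (20/7)*(-82) = -1640/7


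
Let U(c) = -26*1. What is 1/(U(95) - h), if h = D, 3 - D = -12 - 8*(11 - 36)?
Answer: 1/159 ≈ 0.0062893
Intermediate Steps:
D = -185 (D = 3 - (-12 - 8*(11 - 36)) = 3 - (-12 - 8*(-25)) = 3 - (-12 + 200) = 3 - 1*188 = 3 - 188 = -185)
h = -185
U(c) = -26
1/(U(95) - h) = 1/(-26 - 1*(-185)) = 1/(-26 + 185) = 1/159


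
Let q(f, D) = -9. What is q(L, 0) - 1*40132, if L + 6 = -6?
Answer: -40141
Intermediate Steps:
L = -12 (L = -6 - 6 = -12)
q(L, 0) - 1*40132 = -9 - 1*40132 = -9 - 40132 = -40141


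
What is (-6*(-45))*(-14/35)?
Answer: -108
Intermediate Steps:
(-6*(-45))*(-14/35) = 270*(-14*1/35) = 270*(-⅖) = -108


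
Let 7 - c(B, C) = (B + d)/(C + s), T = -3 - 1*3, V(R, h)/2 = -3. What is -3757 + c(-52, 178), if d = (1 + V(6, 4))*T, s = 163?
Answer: -116248/31 ≈ -3749.9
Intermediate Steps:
V(R, h) = -6 (V(R, h) = 2*(-3) = -6)
T = -6 (T = -3 - 3 = -6)
d = 30 (d = (1 - 6)*(-6) = -5*(-6) = 30)
c(B, C) = 7 - (30 + B)/(163 + C) (c(B, C) = 7 - (B + 30)/(C + 163) = 7 - (30 + B)/(163 + C))
-3757 + c(-52, 178) = -3757 + (1111 - 1*(-52) + 7*178)/(163 + 178) = -3757 + (1111 + 52 + 1246)/341 = -3757 + (1/341)*2409 = -3757 + 219/31 = -116248/31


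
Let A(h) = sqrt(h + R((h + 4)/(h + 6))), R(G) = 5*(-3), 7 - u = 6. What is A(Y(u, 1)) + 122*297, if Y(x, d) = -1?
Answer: 36234 + 4*I ≈ 36234.0 + 4.0*I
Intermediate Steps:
u = 1 (u = 7 - 1*6 = 7 - 6 = 1)
R(G) = -15
A(h) = sqrt(-15 + h) (A(h) = sqrt(h - 15) = sqrt(-15 + h))
A(Y(u, 1)) + 122*297 = sqrt(-15 - 1) + 122*297 = sqrt(-16) + 36234 = 4*I + 36234 = 36234 + 4*I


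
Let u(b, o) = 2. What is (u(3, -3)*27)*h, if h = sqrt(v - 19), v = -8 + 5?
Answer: 54*I*sqrt(22) ≈ 253.28*I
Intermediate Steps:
v = -3
h = I*sqrt(22) (h = sqrt(-3 - 19) = sqrt(-22) = I*sqrt(22) ≈ 4.6904*I)
(u(3, -3)*27)*h = (2*27)*(I*sqrt(22)) = 54*(I*sqrt(22)) = 54*I*sqrt(22)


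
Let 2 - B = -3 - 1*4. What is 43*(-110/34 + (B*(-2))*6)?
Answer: -81313/17 ≈ -4783.1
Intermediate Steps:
B = 9 (B = 2 - (-3 - 1*4) = 2 - (-3 - 4) = 2 - 1*(-7) = 2 + 7 = 9)
43*(-110/34 + (B*(-2))*6) = 43*(-110/34 + (9*(-2))*6) = 43*(-110*1/34 - 18*6) = 43*(-55/17 - 108) = 43*(-1891/17) = -81313/17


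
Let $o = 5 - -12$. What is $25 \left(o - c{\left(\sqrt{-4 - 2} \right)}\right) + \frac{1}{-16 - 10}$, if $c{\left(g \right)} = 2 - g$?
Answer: $\frac{9749}{26} + 25 i \sqrt{6} \approx 374.96 + 61.237 i$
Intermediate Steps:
$o = 17$ ($o = 5 + 12 = 17$)
$25 \left(o - c{\left(\sqrt{-4 - 2} \right)}\right) + \frac{1}{-16 - 10} = 25 \left(17 - \left(2 - \sqrt{-4 - 2}\right)\right) + \frac{1}{-16 - 10} = 25 \left(17 - \left(2 - \sqrt{-6}\right)\right) + \frac{1}{-26} = 25 \left(17 - \left(2 - i \sqrt{6}\right)\right) - \frac{1}{26} = 25 \left(15 + i \sqrt{6}\right) - \frac{1}{26} = \left(375 + 25 i \sqrt{6}\right) - \frac{1}{26} = \frac{9749}{26} + 25 i \sqrt{6}$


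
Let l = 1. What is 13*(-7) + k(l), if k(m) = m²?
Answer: -90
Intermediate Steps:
13*(-7) + k(l) = 13*(-7) + 1² = -91 + 1 = -90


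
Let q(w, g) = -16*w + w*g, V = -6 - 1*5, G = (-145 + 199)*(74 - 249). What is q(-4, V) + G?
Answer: -9342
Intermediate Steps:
G = -9450 (G = 54*(-175) = -9450)
V = -11 (V = -6 - 5 = -11)
q(w, g) = -16*w + g*w
q(-4, V) + G = -4*(-16 - 11) - 9450 = -4*(-27) - 9450 = 108 - 9450 = -9342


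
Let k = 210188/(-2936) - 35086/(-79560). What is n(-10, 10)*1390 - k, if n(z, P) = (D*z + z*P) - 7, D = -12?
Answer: 264847349749/14599260 ≈ 18141.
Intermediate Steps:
n(z, P) = -7 - 12*z + P*z (n(z, P) = (-12*z + z*P) - 7 = (-12*z + P*z) - 7 = -7 - 12*z + P*z)
k = -1038721549/14599260 (k = 210188*(-1/2936) - 35086*(-1/79560) = -52547/734 + 17543/39780 = -1038721549/14599260 ≈ -71.149)
n(-10, 10)*1390 - k = (-7 - 12*(-10) + 10*(-10))*1390 - 1*(-1038721549/14599260) = (-7 + 120 - 100)*1390 + 1038721549/14599260 = 13*1390 + 1038721549/14599260 = 18070 + 1038721549/14599260 = 264847349749/14599260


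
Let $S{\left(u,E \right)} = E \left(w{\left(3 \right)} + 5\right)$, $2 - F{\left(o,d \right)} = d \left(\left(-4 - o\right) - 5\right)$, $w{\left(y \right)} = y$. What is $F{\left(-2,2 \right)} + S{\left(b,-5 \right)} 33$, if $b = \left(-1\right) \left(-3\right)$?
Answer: $-1304$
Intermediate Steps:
$F{\left(o,d \right)} = 2 - d \left(-9 - o\right)$ ($F{\left(o,d \right)} = 2 - d \left(\left(-4 - o\right) - 5\right) = 2 - d \left(-9 - o\right)$)
$b = 3$
$S{\left(u,E \right)} = 8 E$ ($S{\left(u,E \right)} = E \left(3 + 5\right) = E 8 = 8 E$)
$F{\left(-2,2 \right)} + S{\left(b,-5 \right)} 33 = \left(2 + 9 \cdot 2 + 2 \left(-2\right)\right) + 8 \left(-5\right) 33 = \left(2 + 18 - 4\right) - 1320 = 16 - 1320 = -1304$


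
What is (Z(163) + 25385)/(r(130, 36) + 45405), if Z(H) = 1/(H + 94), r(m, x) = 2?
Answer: 6523946/11669599 ≈ 0.55906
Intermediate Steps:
Z(H) = 1/(94 + H)
(Z(163) + 25385)/(r(130, 36) + 45405) = (1/(94 + 163) + 25385)/(2 + 45405) = (1/257 + 25385)/45407 = (1/257 + 25385)*(1/45407) = (6523946/257)*(1/45407) = 6523946/11669599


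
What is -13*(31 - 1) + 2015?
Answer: 1625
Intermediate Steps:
-13*(31 - 1) + 2015 = -13*30 + 2015 = -390 + 2015 = 1625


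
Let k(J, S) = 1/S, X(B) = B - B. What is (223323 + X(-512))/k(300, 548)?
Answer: 122381004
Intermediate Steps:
X(B) = 0
(223323 + X(-512))/k(300, 548) = (223323 + 0)/(1/548) = 223323/(1/548) = 223323*548 = 122381004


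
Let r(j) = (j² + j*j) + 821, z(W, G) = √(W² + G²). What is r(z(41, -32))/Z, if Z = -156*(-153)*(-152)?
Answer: -2077/1209312 ≈ -0.0017175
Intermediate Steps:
z(W, G) = √(G² + W²)
Z = -3627936 (Z = 23868*(-152) = -3627936)
r(j) = 821 + 2*j² (r(j) = (j² + j²) + 821 = 2*j² + 821 = 821 + 2*j²)
r(z(41, -32))/Z = (821 + 2*(√((-32)² + 41²))²)/(-3627936) = (821 + 2*(√(1024 + 1681))²)*(-1/3627936) = (821 + 2*(√2705)²)*(-1/3627936) = (821 + 2*2705)*(-1/3627936) = (821 + 5410)*(-1/3627936) = 6231*(-1/3627936) = -2077/1209312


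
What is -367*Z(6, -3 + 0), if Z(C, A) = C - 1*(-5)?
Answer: -4037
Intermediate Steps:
Z(C, A) = 5 + C (Z(C, A) = C + 5 = 5 + C)
-367*Z(6, -3 + 0) = -367*(5 + 6) = -367*11 = -4037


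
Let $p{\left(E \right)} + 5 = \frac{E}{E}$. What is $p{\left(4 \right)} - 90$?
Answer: $-94$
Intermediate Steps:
$p{\left(E \right)} = -4$ ($p{\left(E \right)} = -5 + \frac{E}{E} = -5 + 1 = -4$)
$p{\left(4 \right)} - 90 = -4 - 90 = -94$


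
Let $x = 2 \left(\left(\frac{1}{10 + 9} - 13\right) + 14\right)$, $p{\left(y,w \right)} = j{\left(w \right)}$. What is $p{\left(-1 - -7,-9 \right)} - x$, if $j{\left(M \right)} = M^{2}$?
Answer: $\frac{1499}{19} \approx 78.895$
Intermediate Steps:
$p{\left(y,w \right)} = w^{2}$
$x = \frac{40}{19}$ ($x = 2 \left(\left(\frac{1}{19} - 13\right) + 14\right) = 2 \left(- \frac{246}{19} + 14\right) = 2 \cdot \frac{20}{19} = \frac{40}{19} \approx 2.1053$)
$p{\left(-1 - -7,-9 \right)} - x = \left(-9\right)^{2} - \frac{40}{19} = 81 - \frac{40}{19} = \frac{1499}{19}$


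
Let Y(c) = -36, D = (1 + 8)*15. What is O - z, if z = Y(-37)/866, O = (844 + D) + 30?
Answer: 436915/433 ≈ 1009.0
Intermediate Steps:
D = 135 (D = 9*15 = 135)
O = 1009 (O = (844 + 135) + 30 = 979 + 30 = 1009)
z = -18/433 (z = -36/866 = -36*1/866 = -18/433 ≈ -0.041570)
O - z = 1009 - 1*(-18/433) = 1009 + 18/433 = 436915/433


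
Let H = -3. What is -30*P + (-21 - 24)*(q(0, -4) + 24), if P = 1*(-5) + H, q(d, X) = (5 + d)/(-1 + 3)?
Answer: -1905/2 ≈ -952.50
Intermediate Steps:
q(d, X) = 5/2 + d/2 (q(d, X) = (5 + d)/2 = (5 + d)*(½) = 5/2 + d/2)
P = -8 (P = 1*(-5) - 3 = -5 - 3 = -8)
-30*P + (-21 - 24)*(q(0, -4) + 24) = -30*(-8) + (-21 - 24)*((5/2 + (½)*0) + 24) = 240 - 45*((5/2 + 0) + 24) = 240 - 45*(5/2 + 24) = 240 - 45*53/2 = 240 - 2385/2 = -1905/2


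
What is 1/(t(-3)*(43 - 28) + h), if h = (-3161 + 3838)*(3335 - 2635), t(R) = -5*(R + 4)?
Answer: 1/473825 ≈ 2.1105e-6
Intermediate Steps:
t(R) = -20 - 5*R (t(R) = -5*(4 + R) = -20 - 5*R)
h = 473900 (h = 677*700 = 473900)
1/(t(-3)*(43 - 28) + h) = 1/((-20 - 5*(-3))*(43 - 28) + 473900) = 1/((-20 + 15)*15 + 473900) = 1/(-5*15 + 473900) = 1/(-75 + 473900) = 1/473825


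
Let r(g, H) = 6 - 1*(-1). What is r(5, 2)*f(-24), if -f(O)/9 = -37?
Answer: 2331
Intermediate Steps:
f(O) = 333 (f(O) = -9*(-37) = 333)
r(g, H) = 7 (r(g, H) = 6 + 1 = 7)
r(5, 2)*f(-24) = 7*333 = 2331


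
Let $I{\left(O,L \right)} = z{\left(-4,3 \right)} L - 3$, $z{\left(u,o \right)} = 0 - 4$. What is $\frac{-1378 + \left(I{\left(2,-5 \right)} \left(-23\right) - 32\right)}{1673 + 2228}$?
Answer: $- \frac{1801}{3901} \approx -0.46168$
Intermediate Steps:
$z{\left(u,o \right)} = -4$
$I{\left(O,L \right)} = -3 - 4 L$ ($I{\left(O,L \right)} = - 4 L - 3 = -3 - 4 L$)
$\frac{-1378 + \left(I{\left(2,-5 \right)} \left(-23\right) - 32\right)}{1673 + 2228} = \frac{-1378 + \left(\left(-3 - -20\right) \left(-23\right) - 32\right)}{1673 + 2228} = \frac{-1378 + \left(\left(-3 + 20\right) \left(-23\right) - 32\right)}{3901} = \left(-1378 + \left(17 \left(-23\right) - 32\right)\right) \frac{1}{3901} = \left(-1378 - 423\right) \frac{1}{3901} = \left(-1801\right) \frac{1}{3901} = - \frac{1801}{3901}$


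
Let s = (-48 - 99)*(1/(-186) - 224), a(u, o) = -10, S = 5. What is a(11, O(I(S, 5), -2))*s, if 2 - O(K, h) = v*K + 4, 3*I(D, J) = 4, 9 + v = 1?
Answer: -10207925/31 ≈ -3.2929e+5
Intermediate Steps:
v = -8 (v = -9 + 1 = -8)
I(D, J) = 4/3 (I(D, J) = (1/3)*4 = 4/3)
O(K, h) = -2 + 8*K (O(K, h) = 2 - (-8*K + 4) = 2 - (4 - 8*K) = 2 + (-4 + 8*K) = -2 + 8*K)
s = 2041585/62 (s = -147*(-1/186 - 224) = -147*(-41665/186) = 2041585/62 ≈ 32929.)
a(11, O(I(S, 5), -2))*s = -10*2041585/62 = -10207925/31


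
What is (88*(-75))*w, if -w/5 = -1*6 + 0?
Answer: -198000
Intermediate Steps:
w = 30 (w = -5*(-1*6 + 0) = -5*(-6 + 0) = -5*(-6) = 30)
(88*(-75))*w = (88*(-75))*30 = -6600*30 = -198000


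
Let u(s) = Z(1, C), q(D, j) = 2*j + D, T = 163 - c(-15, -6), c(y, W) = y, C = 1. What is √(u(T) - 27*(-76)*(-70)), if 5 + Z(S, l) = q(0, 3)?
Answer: I*√143639 ≈ 379.0*I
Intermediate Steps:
T = 178 (T = 163 - 1*(-15) = 163 + 15 = 178)
q(D, j) = D + 2*j
Z(S, l) = 1 (Z(S, l) = -5 + (0 + 2*3) = -5 + (0 + 6) = -5 + 6 = 1)
u(s) = 1
√(u(T) - 27*(-76)*(-70)) = √(1 - 27*(-76)*(-70)) = √(1 + 2052*(-70)) = √(1 - 143640) = √(-143639) = I*√143639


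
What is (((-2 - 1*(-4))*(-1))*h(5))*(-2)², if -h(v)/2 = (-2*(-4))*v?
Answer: 640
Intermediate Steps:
h(v) = -16*v (h(v) = -2*(-2*(-4))*v = -16*v)
(((-2 - 1*(-4))*(-1))*h(5))*(-2)² = (((-2 - 1*(-4))*(-1))*(-16*5))*(-2)² = (((-2 + 4)*(-1))*(-80))*4 = ((2*(-1))*(-80))*4 = -2*(-80)*4 = 160*4 = 640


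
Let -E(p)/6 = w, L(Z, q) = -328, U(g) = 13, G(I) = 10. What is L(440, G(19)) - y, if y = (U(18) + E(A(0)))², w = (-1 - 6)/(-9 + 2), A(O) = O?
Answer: -377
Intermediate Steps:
w = 1 (w = -7/(-7) = -7*(-⅐) = 1)
E(p) = -6 (E(p) = -6*1 = -6)
y = 49 (y = (13 - 6)² = 7² = 49)
L(440, G(19)) - y = -328 - 1*49 = -328 - 49 = -377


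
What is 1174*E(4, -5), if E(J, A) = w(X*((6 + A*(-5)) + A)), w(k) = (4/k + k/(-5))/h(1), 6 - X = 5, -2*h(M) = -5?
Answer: -770144/325 ≈ -2369.7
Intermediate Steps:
h(M) = 5/2 (h(M) = -1/2*(-5) = 5/2)
X = 1 (X = 6 - 1*5 = 6 - 5 = 1)
w(k) = -2*k/25 + 8/(5*k) (w(k) = (4/k + k/(-5))/(5/2) = (4/k + k*(-1/5))*(2/5) = (4/k - k/5)*(2/5) = -2*k/25 + 8/(5*k))
E(J, A) = 2*(20 - (6 - 4*A)**2)/(25*(6 - 4*A)) (E(J, A) = 2*(20 - (1*((6 + A*(-5)) + A))**2)/(25*((1*((6 + A*(-5)) + A)))) = 2*(20 - (1*((6 - 5*A) + A))**2)/(25*((1*((6 - 5*A) + A)))) = 2*(20 - (1*(6 - 4*A))**2)/(25*((1*(6 - 4*A)))) = 2*(20 - (6 - 4*A)**2)/(25*(6 - 4*A)))
1174*E(4, -5) = 1174*(4*(-5 + (-3 + 2*(-5))**2)/(25*(-3 + 2*(-5)))) = 1174*(4*(-5 + (-3 - 10)**2)/(25*(-3 - 10))) = 1174*((4/25)*(-5 + (-13)**2)/(-13)) = 1174*((4/25)*(-1/13)*(-5 + 169)) = 1174*((4/25)*(-1/13)*164) = 1174*(-656/325) = -770144/325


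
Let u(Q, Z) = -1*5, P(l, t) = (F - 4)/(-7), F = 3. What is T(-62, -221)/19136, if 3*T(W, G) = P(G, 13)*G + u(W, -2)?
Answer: -4/6279 ≈ -0.00063704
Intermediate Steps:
P(l, t) = ⅐ (P(l, t) = (3 - 4)/(-7) = -1*(-⅐) = ⅐)
u(Q, Z) = -5
T(W, G) = -5/3 + G/21 (T(W, G) = (G/7 - 5)/3 = (-5 + G/7)/3 = -5/3 + G/21)
T(-62, -221)/19136 = (-5/3 + (1/21)*(-221))/19136 = (-5/3 - 221/21)*(1/19136) = -256/21*1/19136 = -4/6279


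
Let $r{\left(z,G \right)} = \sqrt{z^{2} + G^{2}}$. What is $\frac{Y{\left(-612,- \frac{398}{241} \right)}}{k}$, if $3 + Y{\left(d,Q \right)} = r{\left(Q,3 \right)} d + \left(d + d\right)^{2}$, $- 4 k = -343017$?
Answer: $\frac{1997564}{114339} - \frac{272 \sqrt{681133}}{9185233} \approx 17.446$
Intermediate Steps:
$k = \frac{343017}{4}$ ($k = \left(- \frac{1}{4}\right) \left(-343017\right) = \frac{343017}{4} \approx 85754.0$)
$r{\left(z,G \right)} = \sqrt{G^{2} + z^{2}}$
$Y{\left(d,Q \right)} = -3 + 4 d^{2} + d \sqrt{9 + Q^{2}}$ ($Y{\left(d,Q \right)} = -3 + \left(\sqrt{3^{2} + Q^{2}} d + \left(d + d\right)^{2}\right) = -3 + \left(\sqrt{9 + Q^{2}} d + \left(2 d\right)^{2}\right) = -3 + \left(d \sqrt{9 + Q^{2}} + 4 d^{2}\right) = -3 + \left(4 d^{2} + d \sqrt{9 + Q^{2}}\right) = -3 + 4 d^{2} + d \sqrt{9 + Q^{2}}$)
$\frac{Y{\left(-612,- \frac{398}{241} \right)}}{k} = \frac{-3 + 4 \left(-612\right)^{2} - 612 \sqrt{9 + \left(- \frac{398}{241}\right)^{2}}}{\frac{343017}{4}} = \left(-3 + 4 \cdot 374544 - 612 \sqrt{9 + \left(\left(-398\right) \frac{1}{241}\right)^{2}}\right) \frac{4}{343017} = \left(-3 + 1498176 - 612 \sqrt{9 + \left(- \frac{398}{241}\right)^{2}}\right) \frac{4}{343017} = \left(-3 + 1498176 - 612 \sqrt{9 + \frac{158404}{58081}}\right) \frac{4}{343017} = \left(-3 + 1498176 - 612 \sqrt{\frac{681133}{58081}}\right) \frac{4}{343017} = \left(-3 + 1498176 - 612 \frac{\sqrt{681133}}{241}\right) \frac{4}{343017} = \left(-3 + 1498176 - \frac{612 \sqrt{681133}}{241}\right) \frac{4}{343017} = \left(1498173 - \frac{612 \sqrt{681133}}{241}\right) \frac{4}{343017} = \frac{1997564}{114339} - \frac{272 \sqrt{681133}}{9185233}$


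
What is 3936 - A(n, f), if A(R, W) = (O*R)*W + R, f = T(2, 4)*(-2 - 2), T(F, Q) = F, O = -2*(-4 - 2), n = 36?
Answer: 7356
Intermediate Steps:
O = 12 (O = -2*(-6) = 12)
f = -8 (f = 2*(-2 - 2) = 2*(-4) = -8)
A(R, W) = R + 12*R*W (A(R, W) = (12*R)*W + R = 12*R*W + R = R + 12*R*W)
3936 - A(n, f) = 3936 - 36*(1 + 12*(-8)) = 3936 - 36*(1 - 96) = 3936 - 36*(-95) = 3936 - 1*(-3420) = 3936 + 3420 = 7356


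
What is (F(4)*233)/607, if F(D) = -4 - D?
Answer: -1864/607 ≈ -3.0708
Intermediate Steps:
(F(4)*233)/607 = ((-4 - 1*4)*233)/607 = ((-4 - 4)*233)*(1/607) = -8*233*(1/607) = -1864*1/607 = -1864/607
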